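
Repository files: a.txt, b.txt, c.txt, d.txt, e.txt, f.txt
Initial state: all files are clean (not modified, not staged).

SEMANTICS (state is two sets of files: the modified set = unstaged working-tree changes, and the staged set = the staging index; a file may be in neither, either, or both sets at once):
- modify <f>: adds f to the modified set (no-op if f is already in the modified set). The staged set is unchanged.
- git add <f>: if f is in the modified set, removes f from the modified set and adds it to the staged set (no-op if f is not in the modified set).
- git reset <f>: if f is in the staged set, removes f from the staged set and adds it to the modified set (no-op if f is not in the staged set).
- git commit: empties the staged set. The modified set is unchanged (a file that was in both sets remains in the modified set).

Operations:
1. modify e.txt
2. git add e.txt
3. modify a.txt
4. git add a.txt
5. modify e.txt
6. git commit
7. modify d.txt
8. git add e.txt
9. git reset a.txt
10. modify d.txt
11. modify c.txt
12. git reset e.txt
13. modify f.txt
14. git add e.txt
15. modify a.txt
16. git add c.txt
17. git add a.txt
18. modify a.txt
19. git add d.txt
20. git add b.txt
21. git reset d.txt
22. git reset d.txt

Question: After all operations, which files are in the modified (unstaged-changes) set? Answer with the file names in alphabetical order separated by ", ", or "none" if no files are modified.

After op 1 (modify e.txt): modified={e.txt} staged={none}
After op 2 (git add e.txt): modified={none} staged={e.txt}
After op 3 (modify a.txt): modified={a.txt} staged={e.txt}
After op 4 (git add a.txt): modified={none} staged={a.txt, e.txt}
After op 5 (modify e.txt): modified={e.txt} staged={a.txt, e.txt}
After op 6 (git commit): modified={e.txt} staged={none}
After op 7 (modify d.txt): modified={d.txt, e.txt} staged={none}
After op 8 (git add e.txt): modified={d.txt} staged={e.txt}
After op 9 (git reset a.txt): modified={d.txt} staged={e.txt}
After op 10 (modify d.txt): modified={d.txt} staged={e.txt}
After op 11 (modify c.txt): modified={c.txt, d.txt} staged={e.txt}
After op 12 (git reset e.txt): modified={c.txt, d.txt, e.txt} staged={none}
After op 13 (modify f.txt): modified={c.txt, d.txt, e.txt, f.txt} staged={none}
After op 14 (git add e.txt): modified={c.txt, d.txt, f.txt} staged={e.txt}
After op 15 (modify a.txt): modified={a.txt, c.txt, d.txt, f.txt} staged={e.txt}
After op 16 (git add c.txt): modified={a.txt, d.txt, f.txt} staged={c.txt, e.txt}
After op 17 (git add a.txt): modified={d.txt, f.txt} staged={a.txt, c.txt, e.txt}
After op 18 (modify a.txt): modified={a.txt, d.txt, f.txt} staged={a.txt, c.txt, e.txt}
After op 19 (git add d.txt): modified={a.txt, f.txt} staged={a.txt, c.txt, d.txt, e.txt}
After op 20 (git add b.txt): modified={a.txt, f.txt} staged={a.txt, c.txt, d.txt, e.txt}
After op 21 (git reset d.txt): modified={a.txt, d.txt, f.txt} staged={a.txt, c.txt, e.txt}
After op 22 (git reset d.txt): modified={a.txt, d.txt, f.txt} staged={a.txt, c.txt, e.txt}

Answer: a.txt, d.txt, f.txt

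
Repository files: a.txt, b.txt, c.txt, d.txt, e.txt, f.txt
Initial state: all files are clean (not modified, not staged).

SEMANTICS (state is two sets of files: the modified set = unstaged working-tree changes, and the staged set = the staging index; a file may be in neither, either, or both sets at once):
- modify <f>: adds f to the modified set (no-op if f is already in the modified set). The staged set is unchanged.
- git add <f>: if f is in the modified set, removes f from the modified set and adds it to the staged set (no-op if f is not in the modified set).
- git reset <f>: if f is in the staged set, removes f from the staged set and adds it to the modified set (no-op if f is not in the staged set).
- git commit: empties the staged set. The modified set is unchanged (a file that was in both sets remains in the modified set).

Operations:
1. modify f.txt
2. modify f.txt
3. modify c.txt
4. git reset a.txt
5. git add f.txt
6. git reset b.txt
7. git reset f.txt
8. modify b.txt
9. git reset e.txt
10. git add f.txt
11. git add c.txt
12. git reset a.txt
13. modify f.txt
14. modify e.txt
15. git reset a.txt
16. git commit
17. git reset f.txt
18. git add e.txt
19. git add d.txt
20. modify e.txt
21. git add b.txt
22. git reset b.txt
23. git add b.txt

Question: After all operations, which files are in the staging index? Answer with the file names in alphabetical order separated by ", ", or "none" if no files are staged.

Answer: b.txt, e.txt

Derivation:
After op 1 (modify f.txt): modified={f.txt} staged={none}
After op 2 (modify f.txt): modified={f.txt} staged={none}
After op 3 (modify c.txt): modified={c.txt, f.txt} staged={none}
After op 4 (git reset a.txt): modified={c.txt, f.txt} staged={none}
After op 5 (git add f.txt): modified={c.txt} staged={f.txt}
After op 6 (git reset b.txt): modified={c.txt} staged={f.txt}
After op 7 (git reset f.txt): modified={c.txt, f.txt} staged={none}
After op 8 (modify b.txt): modified={b.txt, c.txt, f.txt} staged={none}
After op 9 (git reset e.txt): modified={b.txt, c.txt, f.txt} staged={none}
After op 10 (git add f.txt): modified={b.txt, c.txt} staged={f.txt}
After op 11 (git add c.txt): modified={b.txt} staged={c.txt, f.txt}
After op 12 (git reset a.txt): modified={b.txt} staged={c.txt, f.txt}
After op 13 (modify f.txt): modified={b.txt, f.txt} staged={c.txt, f.txt}
After op 14 (modify e.txt): modified={b.txt, e.txt, f.txt} staged={c.txt, f.txt}
After op 15 (git reset a.txt): modified={b.txt, e.txt, f.txt} staged={c.txt, f.txt}
After op 16 (git commit): modified={b.txt, e.txt, f.txt} staged={none}
After op 17 (git reset f.txt): modified={b.txt, e.txt, f.txt} staged={none}
After op 18 (git add e.txt): modified={b.txt, f.txt} staged={e.txt}
After op 19 (git add d.txt): modified={b.txt, f.txt} staged={e.txt}
After op 20 (modify e.txt): modified={b.txt, e.txt, f.txt} staged={e.txt}
After op 21 (git add b.txt): modified={e.txt, f.txt} staged={b.txt, e.txt}
After op 22 (git reset b.txt): modified={b.txt, e.txt, f.txt} staged={e.txt}
After op 23 (git add b.txt): modified={e.txt, f.txt} staged={b.txt, e.txt}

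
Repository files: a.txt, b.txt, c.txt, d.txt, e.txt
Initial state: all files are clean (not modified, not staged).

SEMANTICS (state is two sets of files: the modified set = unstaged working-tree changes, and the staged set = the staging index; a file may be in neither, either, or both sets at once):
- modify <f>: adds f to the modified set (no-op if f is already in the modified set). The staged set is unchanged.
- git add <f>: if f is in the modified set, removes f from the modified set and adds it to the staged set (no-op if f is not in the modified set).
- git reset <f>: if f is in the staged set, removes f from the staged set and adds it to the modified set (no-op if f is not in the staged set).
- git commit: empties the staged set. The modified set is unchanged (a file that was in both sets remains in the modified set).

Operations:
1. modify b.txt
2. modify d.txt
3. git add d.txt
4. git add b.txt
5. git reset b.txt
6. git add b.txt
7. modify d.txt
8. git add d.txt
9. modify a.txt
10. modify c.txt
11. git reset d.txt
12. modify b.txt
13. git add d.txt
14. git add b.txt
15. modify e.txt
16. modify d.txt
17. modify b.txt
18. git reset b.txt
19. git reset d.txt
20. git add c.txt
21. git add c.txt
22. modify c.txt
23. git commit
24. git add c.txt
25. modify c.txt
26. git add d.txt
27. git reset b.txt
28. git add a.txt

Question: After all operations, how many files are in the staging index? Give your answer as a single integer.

Answer: 3

Derivation:
After op 1 (modify b.txt): modified={b.txt} staged={none}
After op 2 (modify d.txt): modified={b.txt, d.txt} staged={none}
After op 3 (git add d.txt): modified={b.txt} staged={d.txt}
After op 4 (git add b.txt): modified={none} staged={b.txt, d.txt}
After op 5 (git reset b.txt): modified={b.txt} staged={d.txt}
After op 6 (git add b.txt): modified={none} staged={b.txt, d.txt}
After op 7 (modify d.txt): modified={d.txt} staged={b.txt, d.txt}
After op 8 (git add d.txt): modified={none} staged={b.txt, d.txt}
After op 9 (modify a.txt): modified={a.txt} staged={b.txt, d.txt}
After op 10 (modify c.txt): modified={a.txt, c.txt} staged={b.txt, d.txt}
After op 11 (git reset d.txt): modified={a.txt, c.txt, d.txt} staged={b.txt}
After op 12 (modify b.txt): modified={a.txt, b.txt, c.txt, d.txt} staged={b.txt}
After op 13 (git add d.txt): modified={a.txt, b.txt, c.txt} staged={b.txt, d.txt}
After op 14 (git add b.txt): modified={a.txt, c.txt} staged={b.txt, d.txt}
After op 15 (modify e.txt): modified={a.txt, c.txt, e.txt} staged={b.txt, d.txt}
After op 16 (modify d.txt): modified={a.txt, c.txt, d.txt, e.txt} staged={b.txt, d.txt}
After op 17 (modify b.txt): modified={a.txt, b.txt, c.txt, d.txt, e.txt} staged={b.txt, d.txt}
After op 18 (git reset b.txt): modified={a.txt, b.txt, c.txt, d.txt, e.txt} staged={d.txt}
After op 19 (git reset d.txt): modified={a.txt, b.txt, c.txt, d.txt, e.txt} staged={none}
After op 20 (git add c.txt): modified={a.txt, b.txt, d.txt, e.txt} staged={c.txt}
After op 21 (git add c.txt): modified={a.txt, b.txt, d.txt, e.txt} staged={c.txt}
After op 22 (modify c.txt): modified={a.txt, b.txt, c.txt, d.txt, e.txt} staged={c.txt}
After op 23 (git commit): modified={a.txt, b.txt, c.txt, d.txt, e.txt} staged={none}
After op 24 (git add c.txt): modified={a.txt, b.txt, d.txt, e.txt} staged={c.txt}
After op 25 (modify c.txt): modified={a.txt, b.txt, c.txt, d.txt, e.txt} staged={c.txt}
After op 26 (git add d.txt): modified={a.txt, b.txt, c.txt, e.txt} staged={c.txt, d.txt}
After op 27 (git reset b.txt): modified={a.txt, b.txt, c.txt, e.txt} staged={c.txt, d.txt}
After op 28 (git add a.txt): modified={b.txt, c.txt, e.txt} staged={a.txt, c.txt, d.txt}
Final staged set: {a.txt, c.txt, d.txt} -> count=3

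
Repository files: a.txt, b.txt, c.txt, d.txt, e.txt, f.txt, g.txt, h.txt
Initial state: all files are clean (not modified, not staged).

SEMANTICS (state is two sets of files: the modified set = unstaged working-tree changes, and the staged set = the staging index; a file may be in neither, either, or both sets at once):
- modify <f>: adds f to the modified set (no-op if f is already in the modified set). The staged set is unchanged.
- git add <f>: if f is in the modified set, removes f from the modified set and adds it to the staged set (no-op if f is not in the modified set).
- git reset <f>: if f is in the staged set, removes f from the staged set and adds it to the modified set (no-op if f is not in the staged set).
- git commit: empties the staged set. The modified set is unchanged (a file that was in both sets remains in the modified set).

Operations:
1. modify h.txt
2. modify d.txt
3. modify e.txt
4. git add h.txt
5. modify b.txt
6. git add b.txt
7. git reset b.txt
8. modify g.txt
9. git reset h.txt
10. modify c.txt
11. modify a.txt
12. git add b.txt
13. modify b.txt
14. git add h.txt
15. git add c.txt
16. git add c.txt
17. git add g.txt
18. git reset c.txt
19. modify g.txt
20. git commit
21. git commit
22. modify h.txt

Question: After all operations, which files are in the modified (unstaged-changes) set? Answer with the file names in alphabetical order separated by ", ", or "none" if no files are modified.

After op 1 (modify h.txt): modified={h.txt} staged={none}
After op 2 (modify d.txt): modified={d.txt, h.txt} staged={none}
After op 3 (modify e.txt): modified={d.txt, e.txt, h.txt} staged={none}
After op 4 (git add h.txt): modified={d.txt, e.txt} staged={h.txt}
After op 5 (modify b.txt): modified={b.txt, d.txt, e.txt} staged={h.txt}
After op 6 (git add b.txt): modified={d.txt, e.txt} staged={b.txt, h.txt}
After op 7 (git reset b.txt): modified={b.txt, d.txt, e.txt} staged={h.txt}
After op 8 (modify g.txt): modified={b.txt, d.txt, e.txt, g.txt} staged={h.txt}
After op 9 (git reset h.txt): modified={b.txt, d.txt, e.txt, g.txt, h.txt} staged={none}
After op 10 (modify c.txt): modified={b.txt, c.txt, d.txt, e.txt, g.txt, h.txt} staged={none}
After op 11 (modify a.txt): modified={a.txt, b.txt, c.txt, d.txt, e.txt, g.txt, h.txt} staged={none}
After op 12 (git add b.txt): modified={a.txt, c.txt, d.txt, e.txt, g.txt, h.txt} staged={b.txt}
After op 13 (modify b.txt): modified={a.txt, b.txt, c.txt, d.txt, e.txt, g.txt, h.txt} staged={b.txt}
After op 14 (git add h.txt): modified={a.txt, b.txt, c.txt, d.txt, e.txt, g.txt} staged={b.txt, h.txt}
After op 15 (git add c.txt): modified={a.txt, b.txt, d.txt, e.txt, g.txt} staged={b.txt, c.txt, h.txt}
After op 16 (git add c.txt): modified={a.txt, b.txt, d.txt, e.txt, g.txt} staged={b.txt, c.txt, h.txt}
After op 17 (git add g.txt): modified={a.txt, b.txt, d.txt, e.txt} staged={b.txt, c.txt, g.txt, h.txt}
After op 18 (git reset c.txt): modified={a.txt, b.txt, c.txt, d.txt, e.txt} staged={b.txt, g.txt, h.txt}
After op 19 (modify g.txt): modified={a.txt, b.txt, c.txt, d.txt, e.txt, g.txt} staged={b.txt, g.txt, h.txt}
After op 20 (git commit): modified={a.txt, b.txt, c.txt, d.txt, e.txt, g.txt} staged={none}
After op 21 (git commit): modified={a.txt, b.txt, c.txt, d.txt, e.txt, g.txt} staged={none}
After op 22 (modify h.txt): modified={a.txt, b.txt, c.txt, d.txt, e.txt, g.txt, h.txt} staged={none}

Answer: a.txt, b.txt, c.txt, d.txt, e.txt, g.txt, h.txt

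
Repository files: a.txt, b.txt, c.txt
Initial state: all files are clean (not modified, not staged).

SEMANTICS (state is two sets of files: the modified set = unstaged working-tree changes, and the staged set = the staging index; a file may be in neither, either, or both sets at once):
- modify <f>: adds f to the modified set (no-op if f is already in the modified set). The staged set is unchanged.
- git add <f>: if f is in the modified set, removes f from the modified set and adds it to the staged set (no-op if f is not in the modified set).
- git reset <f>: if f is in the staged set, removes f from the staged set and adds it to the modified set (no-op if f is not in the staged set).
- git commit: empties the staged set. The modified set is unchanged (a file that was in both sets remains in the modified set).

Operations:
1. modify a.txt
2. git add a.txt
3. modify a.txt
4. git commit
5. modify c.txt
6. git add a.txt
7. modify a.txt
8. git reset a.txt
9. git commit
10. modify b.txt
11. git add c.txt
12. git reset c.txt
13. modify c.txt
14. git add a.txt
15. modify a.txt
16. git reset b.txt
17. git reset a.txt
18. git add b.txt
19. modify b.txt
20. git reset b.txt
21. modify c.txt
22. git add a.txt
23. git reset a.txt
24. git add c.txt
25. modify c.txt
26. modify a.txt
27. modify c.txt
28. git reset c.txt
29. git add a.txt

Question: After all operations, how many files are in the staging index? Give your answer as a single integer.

Answer: 1

Derivation:
After op 1 (modify a.txt): modified={a.txt} staged={none}
After op 2 (git add a.txt): modified={none} staged={a.txt}
After op 3 (modify a.txt): modified={a.txt} staged={a.txt}
After op 4 (git commit): modified={a.txt} staged={none}
After op 5 (modify c.txt): modified={a.txt, c.txt} staged={none}
After op 6 (git add a.txt): modified={c.txt} staged={a.txt}
After op 7 (modify a.txt): modified={a.txt, c.txt} staged={a.txt}
After op 8 (git reset a.txt): modified={a.txt, c.txt} staged={none}
After op 9 (git commit): modified={a.txt, c.txt} staged={none}
After op 10 (modify b.txt): modified={a.txt, b.txt, c.txt} staged={none}
After op 11 (git add c.txt): modified={a.txt, b.txt} staged={c.txt}
After op 12 (git reset c.txt): modified={a.txt, b.txt, c.txt} staged={none}
After op 13 (modify c.txt): modified={a.txt, b.txt, c.txt} staged={none}
After op 14 (git add a.txt): modified={b.txt, c.txt} staged={a.txt}
After op 15 (modify a.txt): modified={a.txt, b.txt, c.txt} staged={a.txt}
After op 16 (git reset b.txt): modified={a.txt, b.txt, c.txt} staged={a.txt}
After op 17 (git reset a.txt): modified={a.txt, b.txt, c.txt} staged={none}
After op 18 (git add b.txt): modified={a.txt, c.txt} staged={b.txt}
After op 19 (modify b.txt): modified={a.txt, b.txt, c.txt} staged={b.txt}
After op 20 (git reset b.txt): modified={a.txt, b.txt, c.txt} staged={none}
After op 21 (modify c.txt): modified={a.txt, b.txt, c.txt} staged={none}
After op 22 (git add a.txt): modified={b.txt, c.txt} staged={a.txt}
After op 23 (git reset a.txt): modified={a.txt, b.txt, c.txt} staged={none}
After op 24 (git add c.txt): modified={a.txt, b.txt} staged={c.txt}
After op 25 (modify c.txt): modified={a.txt, b.txt, c.txt} staged={c.txt}
After op 26 (modify a.txt): modified={a.txt, b.txt, c.txt} staged={c.txt}
After op 27 (modify c.txt): modified={a.txt, b.txt, c.txt} staged={c.txt}
After op 28 (git reset c.txt): modified={a.txt, b.txt, c.txt} staged={none}
After op 29 (git add a.txt): modified={b.txt, c.txt} staged={a.txt}
Final staged set: {a.txt} -> count=1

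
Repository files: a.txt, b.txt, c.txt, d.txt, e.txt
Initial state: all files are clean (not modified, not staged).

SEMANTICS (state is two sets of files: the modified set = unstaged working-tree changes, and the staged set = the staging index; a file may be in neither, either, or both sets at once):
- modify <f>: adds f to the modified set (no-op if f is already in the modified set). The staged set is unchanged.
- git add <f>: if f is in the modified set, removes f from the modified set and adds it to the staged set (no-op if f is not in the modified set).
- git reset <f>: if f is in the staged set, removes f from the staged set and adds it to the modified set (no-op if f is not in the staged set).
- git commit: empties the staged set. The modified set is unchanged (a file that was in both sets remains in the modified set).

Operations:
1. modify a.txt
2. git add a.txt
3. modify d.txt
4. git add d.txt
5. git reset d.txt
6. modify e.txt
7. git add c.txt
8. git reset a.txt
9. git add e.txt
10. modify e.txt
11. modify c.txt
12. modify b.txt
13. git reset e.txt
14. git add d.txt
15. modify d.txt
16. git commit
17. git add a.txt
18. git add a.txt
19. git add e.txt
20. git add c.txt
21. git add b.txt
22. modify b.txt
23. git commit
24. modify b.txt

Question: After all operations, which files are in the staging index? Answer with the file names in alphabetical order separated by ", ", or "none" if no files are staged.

Answer: none

Derivation:
After op 1 (modify a.txt): modified={a.txt} staged={none}
After op 2 (git add a.txt): modified={none} staged={a.txt}
After op 3 (modify d.txt): modified={d.txt} staged={a.txt}
After op 4 (git add d.txt): modified={none} staged={a.txt, d.txt}
After op 5 (git reset d.txt): modified={d.txt} staged={a.txt}
After op 6 (modify e.txt): modified={d.txt, e.txt} staged={a.txt}
After op 7 (git add c.txt): modified={d.txt, e.txt} staged={a.txt}
After op 8 (git reset a.txt): modified={a.txt, d.txt, e.txt} staged={none}
After op 9 (git add e.txt): modified={a.txt, d.txt} staged={e.txt}
After op 10 (modify e.txt): modified={a.txt, d.txt, e.txt} staged={e.txt}
After op 11 (modify c.txt): modified={a.txt, c.txt, d.txt, e.txt} staged={e.txt}
After op 12 (modify b.txt): modified={a.txt, b.txt, c.txt, d.txt, e.txt} staged={e.txt}
After op 13 (git reset e.txt): modified={a.txt, b.txt, c.txt, d.txt, e.txt} staged={none}
After op 14 (git add d.txt): modified={a.txt, b.txt, c.txt, e.txt} staged={d.txt}
After op 15 (modify d.txt): modified={a.txt, b.txt, c.txt, d.txt, e.txt} staged={d.txt}
After op 16 (git commit): modified={a.txt, b.txt, c.txt, d.txt, e.txt} staged={none}
After op 17 (git add a.txt): modified={b.txt, c.txt, d.txt, e.txt} staged={a.txt}
After op 18 (git add a.txt): modified={b.txt, c.txt, d.txt, e.txt} staged={a.txt}
After op 19 (git add e.txt): modified={b.txt, c.txt, d.txt} staged={a.txt, e.txt}
After op 20 (git add c.txt): modified={b.txt, d.txt} staged={a.txt, c.txt, e.txt}
After op 21 (git add b.txt): modified={d.txt} staged={a.txt, b.txt, c.txt, e.txt}
After op 22 (modify b.txt): modified={b.txt, d.txt} staged={a.txt, b.txt, c.txt, e.txt}
After op 23 (git commit): modified={b.txt, d.txt} staged={none}
After op 24 (modify b.txt): modified={b.txt, d.txt} staged={none}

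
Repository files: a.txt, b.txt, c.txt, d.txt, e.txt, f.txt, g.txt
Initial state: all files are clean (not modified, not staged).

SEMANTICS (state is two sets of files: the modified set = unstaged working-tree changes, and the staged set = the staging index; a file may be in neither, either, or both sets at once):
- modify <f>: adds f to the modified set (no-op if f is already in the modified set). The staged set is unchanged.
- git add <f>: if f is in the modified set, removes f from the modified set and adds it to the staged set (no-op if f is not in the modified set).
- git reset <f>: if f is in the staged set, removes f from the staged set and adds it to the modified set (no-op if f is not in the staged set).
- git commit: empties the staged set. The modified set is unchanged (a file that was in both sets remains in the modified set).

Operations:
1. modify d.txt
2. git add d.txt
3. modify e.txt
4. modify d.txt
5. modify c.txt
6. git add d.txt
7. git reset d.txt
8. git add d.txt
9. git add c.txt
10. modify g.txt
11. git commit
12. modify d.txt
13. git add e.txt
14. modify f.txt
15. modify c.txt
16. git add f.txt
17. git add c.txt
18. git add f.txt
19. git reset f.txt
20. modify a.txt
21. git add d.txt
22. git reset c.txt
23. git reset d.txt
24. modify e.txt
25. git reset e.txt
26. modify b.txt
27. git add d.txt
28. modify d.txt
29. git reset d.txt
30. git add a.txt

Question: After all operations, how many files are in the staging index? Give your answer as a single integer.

Answer: 1

Derivation:
After op 1 (modify d.txt): modified={d.txt} staged={none}
After op 2 (git add d.txt): modified={none} staged={d.txt}
After op 3 (modify e.txt): modified={e.txt} staged={d.txt}
After op 4 (modify d.txt): modified={d.txt, e.txt} staged={d.txt}
After op 5 (modify c.txt): modified={c.txt, d.txt, e.txt} staged={d.txt}
After op 6 (git add d.txt): modified={c.txt, e.txt} staged={d.txt}
After op 7 (git reset d.txt): modified={c.txt, d.txt, e.txt} staged={none}
After op 8 (git add d.txt): modified={c.txt, e.txt} staged={d.txt}
After op 9 (git add c.txt): modified={e.txt} staged={c.txt, d.txt}
After op 10 (modify g.txt): modified={e.txt, g.txt} staged={c.txt, d.txt}
After op 11 (git commit): modified={e.txt, g.txt} staged={none}
After op 12 (modify d.txt): modified={d.txt, e.txt, g.txt} staged={none}
After op 13 (git add e.txt): modified={d.txt, g.txt} staged={e.txt}
After op 14 (modify f.txt): modified={d.txt, f.txt, g.txt} staged={e.txt}
After op 15 (modify c.txt): modified={c.txt, d.txt, f.txt, g.txt} staged={e.txt}
After op 16 (git add f.txt): modified={c.txt, d.txt, g.txt} staged={e.txt, f.txt}
After op 17 (git add c.txt): modified={d.txt, g.txt} staged={c.txt, e.txt, f.txt}
After op 18 (git add f.txt): modified={d.txt, g.txt} staged={c.txt, e.txt, f.txt}
After op 19 (git reset f.txt): modified={d.txt, f.txt, g.txt} staged={c.txt, e.txt}
After op 20 (modify a.txt): modified={a.txt, d.txt, f.txt, g.txt} staged={c.txt, e.txt}
After op 21 (git add d.txt): modified={a.txt, f.txt, g.txt} staged={c.txt, d.txt, e.txt}
After op 22 (git reset c.txt): modified={a.txt, c.txt, f.txt, g.txt} staged={d.txt, e.txt}
After op 23 (git reset d.txt): modified={a.txt, c.txt, d.txt, f.txt, g.txt} staged={e.txt}
After op 24 (modify e.txt): modified={a.txt, c.txt, d.txt, e.txt, f.txt, g.txt} staged={e.txt}
After op 25 (git reset e.txt): modified={a.txt, c.txt, d.txt, e.txt, f.txt, g.txt} staged={none}
After op 26 (modify b.txt): modified={a.txt, b.txt, c.txt, d.txt, e.txt, f.txt, g.txt} staged={none}
After op 27 (git add d.txt): modified={a.txt, b.txt, c.txt, e.txt, f.txt, g.txt} staged={d.txt}
After op 28 (modify d.txt): modified={a.txt, b.txt, c.txt, d.txt, e.txt, f.txt, g.txt} staged={d.txt}
After op 29 (git reset d.txt): modified={a.txt, b.txt, c.txt, d.txt, e.txt, f.txt, g.txt} staged={none}
After op 30 (git add a.txt): modified={b.txt, c.txt, d.txt, e.txt, f.txt, g.txt} staged={a.txt}
Final staged set: {a.txt} -> count=1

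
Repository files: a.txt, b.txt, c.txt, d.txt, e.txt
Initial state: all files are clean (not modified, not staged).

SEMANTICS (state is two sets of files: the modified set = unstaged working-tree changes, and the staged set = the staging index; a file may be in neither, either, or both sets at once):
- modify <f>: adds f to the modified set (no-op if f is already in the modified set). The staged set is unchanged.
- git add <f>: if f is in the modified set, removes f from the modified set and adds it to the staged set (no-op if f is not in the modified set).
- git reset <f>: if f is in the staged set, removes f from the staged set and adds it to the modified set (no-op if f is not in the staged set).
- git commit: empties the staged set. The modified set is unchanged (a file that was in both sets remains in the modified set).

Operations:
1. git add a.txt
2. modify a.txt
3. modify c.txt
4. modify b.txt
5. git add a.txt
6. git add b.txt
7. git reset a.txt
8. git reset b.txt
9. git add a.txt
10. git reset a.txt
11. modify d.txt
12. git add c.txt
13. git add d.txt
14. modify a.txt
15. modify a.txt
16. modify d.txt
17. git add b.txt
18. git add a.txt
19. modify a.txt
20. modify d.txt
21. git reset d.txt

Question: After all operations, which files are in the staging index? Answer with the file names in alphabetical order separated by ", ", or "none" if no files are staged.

Answer: a.txt, b.txt, c.txt

Derivation:
After op 1 (git add a.txt): modified={none} staged={none}
After op 2 (modify a.txt): modified={a.txt} staged={none}
After op 3 (modify c.txt): modified={a.txt, c.txt} staged={none}
After op 4 (modify b.txt): modified={a.txt, b.txt, c.txt} staged={none}
After op 5 (git add a.txt): modified={b.txt, c.txt} staged={a.txt}
After op 6 (git add b.txt): modified={c.txt} staged={a.txt, b.txt}
After op 7 (git reset a.txt): modified={a.txt, c.txt} staged={b.txt}
After op 8 (git reset b.txt): modified={a.txt, b.txt, c.txt} staged={none}
After op 9 (git add a.txt): modified={b.txt, c.txt} staged={a.txt}
After op 10 (git reset a.txt): modified={a.txt, b.txt, c.txt} staged={none}
After op 11 (modify d.txt): modified={a.txt, b.txt, c.txt, d.txt} staged={none}
After op 12 (git add c.txt): modified={a.txt, b.txt, d.txt} staged={c.txt}
After op 13 (git add d.txt): modified={a.txt, b.txt} staged={c.txt, d.txt}
After op 14 (modify a.txt): modified={a.txt, b.txt} staged={c.txt, d.txt}
After op 15 (modify a.txt): modified={a.txt, b.txt} staged={c.txt, d.txt}
After op 16 (modify d.txt): modified={a.txt, b.txt, d.txt} staged={c.txt, d.txt}
After op 17 (git add b.txt): modified={a.txt, d.txt} staged={b.txt, c.txt, d.txt}
After op 18 (git add a.txt): modified={d.txt} staged={a.txt, b.txt, c.txt, d.txt}
After op 19 (modify a.txt): modified={a.txt, d.txt} staged={a.txt, b.txt, c.txt, d.txt}
After op 20 (modify d.txt): modified={a.txt, d.txt} staged={a.txt, b.txt, c.txt, d.txt}
After op 21 (git reset d.txt): modified={a.txt, d.txt} staged={a.txt, b.txt, c.txt}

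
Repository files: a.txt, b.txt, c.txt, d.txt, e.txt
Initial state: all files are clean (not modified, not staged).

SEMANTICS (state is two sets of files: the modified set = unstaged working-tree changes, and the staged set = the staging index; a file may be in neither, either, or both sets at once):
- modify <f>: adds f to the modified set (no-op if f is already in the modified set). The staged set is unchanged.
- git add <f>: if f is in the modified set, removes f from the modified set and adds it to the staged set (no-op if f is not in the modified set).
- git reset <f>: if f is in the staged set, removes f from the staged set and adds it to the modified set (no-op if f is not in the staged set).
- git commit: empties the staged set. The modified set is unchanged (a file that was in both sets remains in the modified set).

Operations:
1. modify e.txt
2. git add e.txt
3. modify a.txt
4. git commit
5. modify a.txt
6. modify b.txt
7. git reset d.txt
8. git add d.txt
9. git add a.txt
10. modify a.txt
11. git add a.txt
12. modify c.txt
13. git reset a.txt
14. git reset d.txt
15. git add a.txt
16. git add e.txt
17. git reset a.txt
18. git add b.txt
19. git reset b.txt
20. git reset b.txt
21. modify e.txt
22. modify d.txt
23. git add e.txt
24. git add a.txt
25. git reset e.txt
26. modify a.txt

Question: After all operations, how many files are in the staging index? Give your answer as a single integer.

Answer: 1

Derivation:
After op 1 (modify e.txt): modified={e.txt} staged={none}
After op 2 (git add e.txt): modified={none} staged={e.txt}
After op 3 (modify a.txt): modified={a.txt} staged={e.txt}
After op 4 (git commit): modified={a.txt} staged={none}
After op 5 (modify a.txt): modified={a.txt} staged={none}
After op 6 (modify b.txt): modified={a.txt, b.txt} staged={none}
After op 7 (git reset d.txt): modified={a.txt, b.txt} staged={none}
After op 8 (git add d.txt): modified={a.txt, b.txt} staged={none}
After op 9 (git add a.txt): modified={b.txt} staged={a.txt}
After op 10 (modify a.txt): modified={a.txt, b.txt} staged={a.txt}
After op 11 (git add a.txt): modified={b.txt} staged={a.txt}
After op 12 (modify c.txt): modified={b.txt, c.txt} staged={a.txt}
After op 13 (git reset a.txt): modified={a.txt, b.txt, c.txt} staged={none}
After op 14 (git reset d.txt): modified={a.txt, b.txt, c.txt} staged={none}
After op 15 (git add a.txt): modified={b.txt, c.txt} staged={a.txt}
After op 16 (git add e.txt): modified={b.txt, c.txt} staged={a.txt}
After op 17 (git reset a.txt): modified={a.txt, b.txt, c.txt} staged={none}
After op 18 (git add b.txt): modified={a.txt, c.txt} staged={b.txt}
After op 19 (git reset b.txt): modified={a.txt, b.txt, c.txt} staged={none}
After op 20 (git reset b.txt): modified={a.txt, b.txt, c.txt} staged={none}
After op 21 (modify e.txt): modified={a.txt, b.txt, c.txt, e.txt} staged={none}
After op 22 (modify d.txt): modified={a.txt, b.txt, c.txt, d.txt, e.txt} staged={none}
After op 23 (git add e.txt): modified={a.txt, b.txt, c.txt, d.txt} staged={e.txt}
After op 24 (git add a.txt): modified={b.txt, c.txt, d.txt} staged={a.txt, e.txt}
After op 25 (git reset e.txt): modified={b.txt, c.txt, d.txt, e.txt} staged={a.txt}
After op 26 (modify a.txt): modified={a.txt, b.txt, c.txt, d.txt, e.txt} staged={a.txt}
Final staged set: {a.txt} -> count=1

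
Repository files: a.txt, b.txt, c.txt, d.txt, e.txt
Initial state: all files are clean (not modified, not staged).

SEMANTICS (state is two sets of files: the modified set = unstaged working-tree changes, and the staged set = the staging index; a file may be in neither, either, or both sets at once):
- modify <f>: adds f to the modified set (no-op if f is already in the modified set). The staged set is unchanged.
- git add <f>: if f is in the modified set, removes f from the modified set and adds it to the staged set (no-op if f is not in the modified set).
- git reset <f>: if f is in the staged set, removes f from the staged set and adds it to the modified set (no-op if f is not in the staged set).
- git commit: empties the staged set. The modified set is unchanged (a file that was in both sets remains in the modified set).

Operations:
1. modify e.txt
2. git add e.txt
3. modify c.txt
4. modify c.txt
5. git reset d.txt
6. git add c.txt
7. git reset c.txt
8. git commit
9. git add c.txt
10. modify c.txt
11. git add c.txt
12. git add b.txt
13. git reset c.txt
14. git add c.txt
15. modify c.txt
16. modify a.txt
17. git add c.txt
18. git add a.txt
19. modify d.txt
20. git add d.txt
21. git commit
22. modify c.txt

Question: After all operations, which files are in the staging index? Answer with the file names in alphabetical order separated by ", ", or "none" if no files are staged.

After op 1 (modify e.txt): modified={e.txt} staged={none}
After op 2 (git add e.txt): modified={none} staged={e.txt}
After op 3 (modify c.txt): modified={c.txt} staged={e.txt}
After op 4 (modify c.txt): modified={c.txt} staged={e.txt}
After op 5 (git reset d.txt): modified={c.txt} staged={e.txt}
After op 6 (git add c.txt): modified={none} staged={c.txt, e.txt}
After op 7 (git reset c.txt): modified={c.txt} staged={e.txt}
After op 8 (git commit): modified={c.txt} staged={none}
After op 9 (git add c.txt): modified={none} staged={c.txt}
After op 10 (modify c.txt): modified={c.txt} staged={c.txt}
After op 11 (git add c.txt): modified={none} staged={c.txt}
After op 12 (git add b.txt): modified={none} staged={c.txt}
After op 13 (git reset c.txt): modified={c.txt} staged={none}
After op 14 (git add c.txt): modified={none} staged={c.txt}
After op 15 (modify c.txt): modified={c.txt} staged={c.txt}
After op 16 (modify a.txt): modified={a.txt, c.txt} staged={c.txt}
After op 17 (git add c.txt): modified={a.txt} staged={c.txt}
After op 18 (git add a.txt): modified={none} staged={a.txt, c.txt}
After op 19 (modify d.txt): modified={d.txt} staged={a.txt, c.txt}
After op 20 (git add d.txt): modified={none} staged={a.txt, c.txt, d.txt}
After op 21 (git commit): modified={none} staged={none}
After op 22 (modify c.txt): modified={c.txt} staged={none}

Answer: none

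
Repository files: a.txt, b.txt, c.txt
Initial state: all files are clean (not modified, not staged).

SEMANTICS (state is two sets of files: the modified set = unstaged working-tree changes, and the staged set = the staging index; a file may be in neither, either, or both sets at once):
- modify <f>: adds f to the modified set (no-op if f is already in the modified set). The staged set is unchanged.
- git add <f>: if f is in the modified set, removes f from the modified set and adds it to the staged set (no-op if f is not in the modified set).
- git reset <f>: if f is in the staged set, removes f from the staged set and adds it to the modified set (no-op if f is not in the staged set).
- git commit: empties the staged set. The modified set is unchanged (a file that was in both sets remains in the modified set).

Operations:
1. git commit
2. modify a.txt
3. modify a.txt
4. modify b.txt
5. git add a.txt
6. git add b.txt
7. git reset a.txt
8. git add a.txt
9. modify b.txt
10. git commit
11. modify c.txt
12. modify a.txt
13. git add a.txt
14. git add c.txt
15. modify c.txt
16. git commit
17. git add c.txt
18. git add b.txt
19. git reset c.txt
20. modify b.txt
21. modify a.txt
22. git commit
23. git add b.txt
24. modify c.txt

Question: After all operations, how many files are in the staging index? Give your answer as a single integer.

After op 1 (git commit): modified={none} staged={none}
After op 2 (modify a.txt): modified={a.txt} staged={none}
After op 3 (modify a.txt): modified={a.txt} staged={none}
After op 4 (modify b.txt): modified={a.txt, b.txt} staged={none}
After op 5 (git add a.txt): modified={b.txt} staged={a.txt}
After op 6 (git add b.txt): modified={none} staged={a.txt, b.txt}
After op 7 (git reset a.txt): modified={a.txt} staged={b.txt}
After op 8 (git add a.txt): modified={none} staged={a.txt, b.txt}
After op 9 (modify b.txt): modified={b.txt} staged={a.txt, b.txt}
After op 10 (git commit): modified={b.txt} staged={none}
After op 11 (modify c.txt): modified={b.txt, c.txt} staged={none}
After op 12 (modify a.txt): modified={a.txt, b.txt, c.txt} staged={none}
After op 13 (git add a.txt): modified={b.txt, c.txt} staged={a.txt}
After op 14 (git add c.txt): modified={b.txt} staged={a.txt, c.txt}
After op 15 (modify c.txt): modified={b.txt, c.txt} staged={a.txt, c.txt}
After op 16 (git commit): modified={b.txt, c.txt} staged={none}
After op 17 (git add c.txt): modified={b.txt} staged={c.txt}
After op 18 (git add b.txt): modified={none} staged={b.txt, c.txt}
After op 19 (git reset c.txt): modified={c.txt} staged={b.txt}
After op 20 (modify b.txt): modified={b.txt, c.txt} staged={b.txt}
After op 21 (modify a.txt): modified={a.txt, b.txt, c.txt} staged={b.txt}
After op 22 (git commit): modified={a.txt, b.txt, c.txt} staged={none}
After op 23 (git add b.txt): modified={a.txt, c.txt} staged={b.txt}
After op 24 (modify c.txt): modified={a.txt, c.txt} staged={b.txt}
Final staged set: {b.txt} -> count=1

Answer: 1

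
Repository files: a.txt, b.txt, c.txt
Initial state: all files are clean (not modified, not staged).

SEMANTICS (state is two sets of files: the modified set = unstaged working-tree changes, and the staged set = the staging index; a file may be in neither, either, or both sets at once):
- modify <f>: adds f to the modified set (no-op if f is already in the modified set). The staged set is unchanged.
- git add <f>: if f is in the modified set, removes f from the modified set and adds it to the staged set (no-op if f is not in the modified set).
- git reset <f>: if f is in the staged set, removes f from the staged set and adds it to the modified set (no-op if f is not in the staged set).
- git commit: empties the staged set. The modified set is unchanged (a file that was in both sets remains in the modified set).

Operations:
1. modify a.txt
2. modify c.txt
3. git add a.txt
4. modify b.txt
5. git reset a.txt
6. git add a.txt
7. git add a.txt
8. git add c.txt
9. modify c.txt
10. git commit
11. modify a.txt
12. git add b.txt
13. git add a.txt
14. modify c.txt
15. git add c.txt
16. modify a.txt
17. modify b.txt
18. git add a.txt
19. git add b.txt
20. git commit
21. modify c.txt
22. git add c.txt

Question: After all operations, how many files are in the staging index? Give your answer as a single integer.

Answer: 1

Derivation:
After op 1 (modify a.txt): modified={a.txt} staged={none}
After op 2 (modify c.txt): modified={a.txt, c.txt} staged={none}
After op 3 (git add a.txt): modified={c.txt} staged={a.txt}
After op 4 (modify b.txt): modified={b.txt, c.txt} staged={a.txt}
After op 5 (git reset a.txt): modified={a.txt, b.txt, c.txt} staged={none}
After op 6 (git add a.txt): modified={b.txt, c.txt} staged={a.txt}
After op 7 (git add a.txt): modified={b.txt, c.txt} staged={a.txt}
After op 8 (git add c.txt): modified={b.txt} staged={a.txt, c.txt}
After op 9 (modify c.txt): modified={b.txt, c.txt} staged={a.txt, c.txt}
After op 10 (git commit): modified={b.txt, c.txt} staged={none}
After op 11 (modify a.txt): modified={a.txt, b.txt, c.txt} staged={none}
After op 12 (git add b.txt): modified={a.txt, c.txt} staged={b.txt}
After op 13 (git add a.txt): modified={c.txt} staged={a.txt, b.txt}
After op 14 (modify c.txt): modified={c.txt} staged={a.txt, b.txt}
After op 15 (git add c.txt): modified={none} staged={a.txt, b.txt, c.txt}
After op 16 (modify a.txt): modified={a.txt} staged={a.txt, b.txt, c.txt}
After op 17 (modify b.txt): modified={a.txt, b.txt} staged={a.txt, b.txt, c.txt}
After op 18 (git add a.txt): modified={b.txt} staged={a.txt, b.txt, c.txt}
After op 19 (git add b.txt): modified={none} staged={a.txt, b.txt, c.txt}
After op 20 (git commit): modified={none} staged={none}
After op 21 (modify c.txt): modified={c.txt} staged={none}
After op 22 (git add c.txt): modified={none} staged={c.txt}
Final staged set: {c.txt} -> count=1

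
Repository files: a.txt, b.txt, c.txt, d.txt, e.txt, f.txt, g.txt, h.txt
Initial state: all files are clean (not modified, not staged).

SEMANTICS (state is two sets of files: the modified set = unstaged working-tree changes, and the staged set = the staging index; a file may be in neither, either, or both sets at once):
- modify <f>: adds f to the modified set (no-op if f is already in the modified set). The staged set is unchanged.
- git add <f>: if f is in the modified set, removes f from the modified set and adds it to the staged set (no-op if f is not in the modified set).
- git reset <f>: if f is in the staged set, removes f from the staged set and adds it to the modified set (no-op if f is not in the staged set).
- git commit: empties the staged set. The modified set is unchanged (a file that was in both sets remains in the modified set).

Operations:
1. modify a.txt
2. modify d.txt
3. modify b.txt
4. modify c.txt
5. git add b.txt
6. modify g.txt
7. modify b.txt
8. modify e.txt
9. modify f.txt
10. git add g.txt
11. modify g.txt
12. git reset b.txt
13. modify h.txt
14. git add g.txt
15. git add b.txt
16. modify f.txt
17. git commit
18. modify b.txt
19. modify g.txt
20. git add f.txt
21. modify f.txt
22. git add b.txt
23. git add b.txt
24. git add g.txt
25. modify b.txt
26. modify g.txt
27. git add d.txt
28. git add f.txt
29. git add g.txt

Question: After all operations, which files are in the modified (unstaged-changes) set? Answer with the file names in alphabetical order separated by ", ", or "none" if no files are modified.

Answer: a.txt, b.txt, c.txt, e.txt, h.txt

Derivation:
After op 1 (modify a.txt): modified={a.txt} staged={none}
After op 2 (modify d.txt): modified={a.txt, d.txt} staged={none}
After op 3 (modify b.txt): modified={a.txt, b.txt, d.txt} staged={none}
After op 4 (modify c.txt): modified={a.txt, b.txt, c.txt, d.txt} staged={none}
After op 5 (git add b.txt): modified={a.txt, c.txt, d.txt} staged={b.txt}
After op 6 (modify g.txt): modified={a.txt, c.txt, d.txt, g.txt} staged={b.txt}
After op 7 (modify b.txt): modified={a.txt, b.txt, c.txt, d.txt, g.txt} staged={b.txt}
After op 8 (modify e.txt): modified={a.txt, b.txt, c.txt, d.txt, e.txt, g.txt} staged={b.txt}
After op 9 (modify f.txt): modified={a.txt, b.txt, c.txt, d.txt, e.txt, f.txt, g.txt} staged={b.txt}
After op 10 (git add g.txt): modified={a.txt, b.txt, c.txt, d.txt, e.txt, f.txt} staged={b.txt, g.txt}
After op 11 (modify g.txt): modified={a.txt, b.txt, c.txt, d.txt, e.txt, f.txt, g.txt} staged={b.txt, g.txt}
After op 12 (git reset b.txt): modified={a.txt, b.txt, c.txt, d.txt, e.txt, f.txt, g.txt} staged={g.txt}
After op 13 (modify h.txt): modified={a.txt, b.txt, c.txt, d.txt, e.txt, f.txt, g.txt, h.txt} staged={g.txt}
After op 14 (git add g.txt): modified={a.txt, b.txt, c.txt, d.txt, e.txt, f.txt, h.txt} staged={g.txt}
After op 15 (git add b.txt): modified={a.txt, c.txt, d.txt, e.txt, f.txt, h.txt} staged={b.txt, g.txt}
After op 16 (modify f.txt): modified={a.txt, c.txt, d.txt, e.txt, f.txt, h.txt} staged={b.txt, g.txt}
After op 17 (git commit): modified={a.txt, c.txt, d.txt, e.txt, f.txt, h.txt} staged={none}
After op 18 (modify b.txt): modified={a.txt, b.txt, c.txt, d.txt, e.txt, f.txt, h.txt} staged={none}
After op 19 (modify g.txt): modified={a.txt, b.txt, c.txt, d.txt, e.txt, f.txt, g.txt, h.txt} staged={none}
After op 20 (git add f.txt): modified={a.txt, b.txt, c.txt, d.txt, e.txt, g.txt, h.txt} staged={f.txt}
After op 21 (modify f.txt): modified={a.txt, b.txt, c.txt, d.txt, e.txt, f.txt, g.txt, h.txt} staged={f.txt}
After op 22 (git add b.txt): modified={a.txt, c.txt, d.txt, e.txt, f.txt, g.txt, h.txt} staged={b.txt, f.txt}
After op 23 (git add b.txt): modified={a.txt, c.txt, d.txt, e.txt, f.txt, g.txt, h.txt} staged={b.txt, f.txt}
After op 24 (git add g.txt): modified={a.txt, c.txt, d.txt, e.txt, f.txt, h.txt} staged={b.txt, f.txt, g.txt}
After op 25 (modify b.txt): modified={a.txt, b.txt, c.txt, d.txt, e.txt, f.txt, h.txt} staged={b.txt, f.txt, g.txt}
After op 26 (modify g.txt): modified={a.txt, b.txt, c.txt, d.txt, e.txt, f.txt, g.txt, h.txt} staged={b.txt, f.txt, g.txt}
After op 27 (git add d.txt): modified={a.txt, b.txt, c.txt, e.txt, f.txt, g.txt, h.txt} staged={b.txt, d.txt, f.txt, g.txt}
After op 28 (git add f.txt): modified={a.txt, b.txt, c.txt, e.txt, g.txt, h.txt} staged={b.txt, d.txt, f.txt, g.txt}
After op 29 (git add g.txt): modified={a.txt, b.txt, c.txt, e.txt, h.txt} staged={b.txt, d.txt, f.txt, g.txt}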